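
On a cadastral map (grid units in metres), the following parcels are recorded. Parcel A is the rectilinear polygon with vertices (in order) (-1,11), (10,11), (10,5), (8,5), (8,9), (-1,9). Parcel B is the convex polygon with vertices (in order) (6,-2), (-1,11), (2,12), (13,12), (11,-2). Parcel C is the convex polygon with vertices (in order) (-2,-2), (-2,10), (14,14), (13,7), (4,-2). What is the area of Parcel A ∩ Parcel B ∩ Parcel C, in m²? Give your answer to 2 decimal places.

27.93

The intersection is the polygon with vertices (10,5), (8,5), (8,9), (0.077,9), (-0.644,10.339), (2,11), (10,11).
By the shoelace formula its area is 27.93.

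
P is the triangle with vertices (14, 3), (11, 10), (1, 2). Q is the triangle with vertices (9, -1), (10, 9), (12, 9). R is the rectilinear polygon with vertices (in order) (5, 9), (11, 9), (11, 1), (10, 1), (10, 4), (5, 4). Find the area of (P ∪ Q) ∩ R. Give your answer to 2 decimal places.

22.26

The region (P ∪ Q) ∩ R is the polygon with vertices (10.11,2.701), (10,2.333), (10,4), (5,4), (5,5.2), (9.75,9), (11,9), (11,2.769).
By the shoelace formula its area is 22.26.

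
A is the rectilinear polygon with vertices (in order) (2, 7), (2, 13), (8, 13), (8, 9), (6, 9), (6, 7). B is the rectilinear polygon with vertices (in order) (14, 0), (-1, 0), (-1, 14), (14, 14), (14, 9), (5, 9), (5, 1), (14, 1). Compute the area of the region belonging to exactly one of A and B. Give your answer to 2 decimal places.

110.00

|A| = 32, |B| = 138, |A∩B| = 30.
|A △ B| = |A| + |B| − 2·|A∩B| = 32 + 138 − 60 = 110.00.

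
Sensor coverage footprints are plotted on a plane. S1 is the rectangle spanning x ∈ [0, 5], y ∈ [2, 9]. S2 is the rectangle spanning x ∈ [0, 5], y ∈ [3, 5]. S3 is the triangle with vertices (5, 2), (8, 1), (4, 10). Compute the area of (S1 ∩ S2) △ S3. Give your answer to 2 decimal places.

20.50

|S1 ∩ S2| = 10.
|(S1 ∩ S2) ∩ S3| = 0.5.
|(S1 ∩ S2) △ S3| = 10 + 11.5 − 1 = 20.50.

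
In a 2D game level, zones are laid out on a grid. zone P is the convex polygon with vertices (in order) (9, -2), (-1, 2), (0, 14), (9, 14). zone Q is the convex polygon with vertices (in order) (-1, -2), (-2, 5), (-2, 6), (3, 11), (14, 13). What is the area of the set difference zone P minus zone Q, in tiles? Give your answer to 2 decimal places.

65.58

|zone P| = 134, |zone P∩zone Q| = 68.4221.
|zone P ∖ zone Q| = |zone P| − |zone P∩zone Q| = 134 − 68.4221 = 65.58.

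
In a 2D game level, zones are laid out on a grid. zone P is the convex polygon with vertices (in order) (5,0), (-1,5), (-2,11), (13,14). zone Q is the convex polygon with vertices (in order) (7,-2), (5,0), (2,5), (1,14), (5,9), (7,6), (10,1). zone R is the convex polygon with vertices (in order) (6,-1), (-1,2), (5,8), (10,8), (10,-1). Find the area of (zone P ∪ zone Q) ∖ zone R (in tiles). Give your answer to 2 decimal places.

75.43

|zone P ∪ zone Q| = 126.7585.
|(zone P ∪ zone Q) ∩ zone R| = 51.3256.
|(zone P ∪ zone Q) ∖ zone R| = 126.7585 − 51.3256 = 75.43.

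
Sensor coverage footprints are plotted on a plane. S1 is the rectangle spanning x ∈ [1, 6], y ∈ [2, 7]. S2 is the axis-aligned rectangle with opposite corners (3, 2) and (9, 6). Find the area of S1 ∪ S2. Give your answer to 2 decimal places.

37.00

By inclusion–exclusion:
Individual areas: |S1| = 25, |S2| = 24.
|S1∩S2|: x∈[3,6], y∈[2,6] → 3·4 = 12.
|S1 ∪ S2| = 49 − 12 = 37.00.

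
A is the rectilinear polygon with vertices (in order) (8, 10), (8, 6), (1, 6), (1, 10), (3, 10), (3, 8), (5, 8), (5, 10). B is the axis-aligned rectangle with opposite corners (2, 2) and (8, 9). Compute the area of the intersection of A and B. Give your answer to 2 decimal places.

The intersection is the polygon with vertices (8,6), (2,6), (2,9), (3,9), (3,8), (5,8), (5,9), (8,9).
By the shoelace formula its area is 16.00.

16.00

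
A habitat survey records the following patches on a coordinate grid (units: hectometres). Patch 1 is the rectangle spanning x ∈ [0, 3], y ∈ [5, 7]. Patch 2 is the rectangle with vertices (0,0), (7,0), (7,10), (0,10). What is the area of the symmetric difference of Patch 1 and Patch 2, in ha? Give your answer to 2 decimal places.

|Patch 1∩Patch 2|: x∈[0,3], y∈[5,7] → 3·2 = 6.
|Patch 1 △ Patch 2| = |Patch 1| + |Patch 2| − 2·|Patch 1∩Patch 2| = 6 + 70 − 12 = 64.00.

64.00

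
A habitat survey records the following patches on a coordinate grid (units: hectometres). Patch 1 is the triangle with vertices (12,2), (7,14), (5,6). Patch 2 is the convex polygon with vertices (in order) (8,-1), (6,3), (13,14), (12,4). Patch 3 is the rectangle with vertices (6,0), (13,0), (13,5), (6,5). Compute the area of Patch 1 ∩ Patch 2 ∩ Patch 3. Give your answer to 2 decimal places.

5.39

The intersection is the polygon with vertices (10.902,2.627), (7.133,4.781), (7.273,5), (10.75,5), (11.452,3.315).
By the shoelace formula its area is 5.39.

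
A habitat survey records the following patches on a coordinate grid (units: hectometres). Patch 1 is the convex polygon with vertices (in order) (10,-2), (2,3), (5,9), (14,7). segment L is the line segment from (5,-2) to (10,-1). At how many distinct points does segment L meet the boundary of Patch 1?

The segment meets the boundary at (8.788,-1.242).

1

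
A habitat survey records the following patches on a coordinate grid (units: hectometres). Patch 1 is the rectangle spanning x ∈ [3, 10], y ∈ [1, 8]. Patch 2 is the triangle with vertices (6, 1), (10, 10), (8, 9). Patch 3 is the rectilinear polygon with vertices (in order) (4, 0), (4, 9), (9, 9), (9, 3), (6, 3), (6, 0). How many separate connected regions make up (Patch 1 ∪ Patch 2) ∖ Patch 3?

(Patch 1 ∪ Patch 2) ∖ Patch 3 splits into 2 disjoint pieces (area 14.1111, area 7).

2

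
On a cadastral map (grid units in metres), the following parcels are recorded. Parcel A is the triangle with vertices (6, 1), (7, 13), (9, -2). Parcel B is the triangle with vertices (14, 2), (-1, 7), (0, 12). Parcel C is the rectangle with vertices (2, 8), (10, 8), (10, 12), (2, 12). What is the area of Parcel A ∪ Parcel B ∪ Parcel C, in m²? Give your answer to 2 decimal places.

80.05

By inclusion–exclusion:
Individual areas: |Parcel A| = 19.5, |Parcel B| = 40, |Parcel C| = 32.
|Parcel A∩Parcel B| = 4.217.
|Parcel A∩Parcel C| = 2.6.
|Parcel B∩Parcel C| = 4.6286.
|Parcel A∩Parcel B∩Parcel C| = 0.
|Parcel A ∪ Parcel B ∪ Parcel C| = 91.5 − 11.4456 + 0 = 80.05.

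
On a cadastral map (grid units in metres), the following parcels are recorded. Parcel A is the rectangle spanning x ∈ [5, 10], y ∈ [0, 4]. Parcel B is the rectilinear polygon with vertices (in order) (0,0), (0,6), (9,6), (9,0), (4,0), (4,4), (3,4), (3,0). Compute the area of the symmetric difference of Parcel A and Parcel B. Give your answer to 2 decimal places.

|Parcel A| = 20, |Parcel B| = 50, |Parcel A∩Parcel B| = 16.
|Parcel A △ Parcel B| = |Parcel A| + |Parcel B| − 2·|Parcel A∩Parcel B| = 20 + 50 − 32 = 38.00.

38.00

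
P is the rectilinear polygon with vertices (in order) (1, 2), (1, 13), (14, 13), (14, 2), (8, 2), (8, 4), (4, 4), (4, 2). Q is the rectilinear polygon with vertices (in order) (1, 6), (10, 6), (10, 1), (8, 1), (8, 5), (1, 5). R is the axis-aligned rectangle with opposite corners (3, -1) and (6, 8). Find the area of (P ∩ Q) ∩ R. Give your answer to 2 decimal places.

The region (P ∩ Q) ∩ R is the polygon with vertices (6,6), (6,5), (3,5), (3,6).
By the shoelace formula its area is 3.00.

3.00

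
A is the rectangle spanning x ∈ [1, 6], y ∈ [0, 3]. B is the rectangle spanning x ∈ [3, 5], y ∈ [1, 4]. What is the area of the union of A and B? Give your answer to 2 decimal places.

17.00

By inclusion–exclusion:
Individual areas: |A| = 15, |B| = 6.
|A∩B|: x∈[3,5], y∈[1,3] → 2·2 = 4.
|A ∪ B| = 21 − 4 = 17.00.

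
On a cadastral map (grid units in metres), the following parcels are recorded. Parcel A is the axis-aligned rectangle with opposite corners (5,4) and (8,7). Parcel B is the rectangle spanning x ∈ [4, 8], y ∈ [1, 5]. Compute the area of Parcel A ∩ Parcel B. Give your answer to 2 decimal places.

3.00

|Parcel A∩Parcel B|: x∈[5,8], y∈[4,5] → 3·1 = 3.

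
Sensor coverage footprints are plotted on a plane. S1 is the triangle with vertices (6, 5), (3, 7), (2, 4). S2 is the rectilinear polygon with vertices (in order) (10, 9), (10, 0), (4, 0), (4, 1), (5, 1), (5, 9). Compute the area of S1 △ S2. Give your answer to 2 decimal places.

50.58

|S1| = 5.5, |S2| = 46, |S1∩S2| = 0.4583.
|S1 △ S2| = |S1| + |S2| − 2·|S1∩S2| = 5.5 + 46 − 0.9167 = 50.58.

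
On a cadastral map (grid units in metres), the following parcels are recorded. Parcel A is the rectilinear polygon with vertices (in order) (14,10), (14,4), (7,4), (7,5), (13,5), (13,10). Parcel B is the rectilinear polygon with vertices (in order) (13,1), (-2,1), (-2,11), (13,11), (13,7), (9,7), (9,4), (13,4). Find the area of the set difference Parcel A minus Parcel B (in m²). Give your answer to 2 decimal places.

|Parcel A| = 12, |Parcel A∩Parcel B| = 2.
|Parcel A ∖ Parcel B| = |Parcel A| − |Parcel A∩Parcel B| = 12 − 2 = 10.00.

10.00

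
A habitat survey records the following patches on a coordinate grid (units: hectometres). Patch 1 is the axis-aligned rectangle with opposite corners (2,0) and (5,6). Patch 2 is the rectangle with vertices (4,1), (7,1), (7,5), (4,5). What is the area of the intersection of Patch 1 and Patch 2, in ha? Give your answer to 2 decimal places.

|Patch 1∩Patch 2|: x∈[4,5], y∈[1,5] → 1·4 = 4.

4.00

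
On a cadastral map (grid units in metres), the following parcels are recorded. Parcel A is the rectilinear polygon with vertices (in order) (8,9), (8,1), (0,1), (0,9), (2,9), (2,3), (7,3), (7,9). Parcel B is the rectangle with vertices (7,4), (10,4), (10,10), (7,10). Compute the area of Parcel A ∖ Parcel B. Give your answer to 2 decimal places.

|Parcel A| = 34, |Parcel A∩Parcel B| = 5.
|Parcel A ∖ Parcel B| = |Parcel A| − |Parcel A∩Parcel B| = 34 − 5 = 29.00.

29.00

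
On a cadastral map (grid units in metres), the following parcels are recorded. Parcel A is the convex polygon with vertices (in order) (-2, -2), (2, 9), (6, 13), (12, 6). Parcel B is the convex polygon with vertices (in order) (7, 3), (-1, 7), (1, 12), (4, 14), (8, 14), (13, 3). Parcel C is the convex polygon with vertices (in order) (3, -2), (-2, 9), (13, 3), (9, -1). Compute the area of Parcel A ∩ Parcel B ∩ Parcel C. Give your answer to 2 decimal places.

14.84

The intersection is the polygon with vertices (6.867,3.067), (0.923,6.038), (1.492,7.603), (9.323,4.471).
By the shoelace formula its area is 14.84.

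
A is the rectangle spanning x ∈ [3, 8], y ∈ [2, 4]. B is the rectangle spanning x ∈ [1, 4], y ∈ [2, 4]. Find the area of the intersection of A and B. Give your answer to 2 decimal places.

2.00

|A∩B|: x∈[3,4], y∈[2,4] → 1·2 = 2.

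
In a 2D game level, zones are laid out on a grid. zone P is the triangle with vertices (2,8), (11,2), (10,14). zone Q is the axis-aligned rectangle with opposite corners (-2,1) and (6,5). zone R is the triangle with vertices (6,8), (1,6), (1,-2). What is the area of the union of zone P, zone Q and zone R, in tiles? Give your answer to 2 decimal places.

By inclusion–exclusion:
Individual areas: |zone P| = 51, |zone Q| = 32, |zone R| = 20.
|zone P∩zone Q| = 0.
|zone P∩zone R| = 2.
|zone Q∩zone R| = 10.
|zone P∩zone Q∩zone R| = 0.
|zone P ∪ zone Q ∪ zone R| = 103 − 12 + 0 = 91.00.

91.00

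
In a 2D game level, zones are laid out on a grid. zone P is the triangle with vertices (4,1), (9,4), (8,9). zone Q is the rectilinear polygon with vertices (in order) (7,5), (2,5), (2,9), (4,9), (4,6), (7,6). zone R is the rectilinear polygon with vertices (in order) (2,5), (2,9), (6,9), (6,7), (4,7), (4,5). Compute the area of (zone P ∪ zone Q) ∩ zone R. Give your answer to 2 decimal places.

8.00

The region (zone P ∪ zone Q) ∩ zone R is the polygon with vertices (2,5), (2,9), (4,9), (4,7), (4,6), (4,5).
By the shoelace formula its area is 8.00.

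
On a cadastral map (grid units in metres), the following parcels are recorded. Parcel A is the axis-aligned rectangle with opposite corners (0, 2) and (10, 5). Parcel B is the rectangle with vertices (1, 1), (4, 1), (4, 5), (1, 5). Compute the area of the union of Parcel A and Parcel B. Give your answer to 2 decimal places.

33.00

By inclusion–exclusion:
Individual areas: |Parcel A| = 30, |Parcel B| = 12.
|Parcel A∩Parcel B|: x∈[1,4], y∈[2,5] → 3·3 = 9.
|Parcel A ∪ Parcel B| = 42 − 9 = 33.00.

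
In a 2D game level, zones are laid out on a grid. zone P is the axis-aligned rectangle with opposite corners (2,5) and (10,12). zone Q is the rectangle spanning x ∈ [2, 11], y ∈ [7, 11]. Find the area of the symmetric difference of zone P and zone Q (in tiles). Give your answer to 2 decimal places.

|zone P∩zone Q|: x∈[2,10], y∈[7,11] → 8·4 = 32.
|zone P △ zone Q| = |zone P| + |zone Q| − 2·|zone P∩zone Q| = 56 + 36 − 64 = 28.00.

28.00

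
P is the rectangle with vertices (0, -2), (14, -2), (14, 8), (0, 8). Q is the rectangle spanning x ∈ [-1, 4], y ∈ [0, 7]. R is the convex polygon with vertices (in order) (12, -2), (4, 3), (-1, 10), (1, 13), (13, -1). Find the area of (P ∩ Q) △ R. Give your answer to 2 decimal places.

|P ∩ Q| = 28.
|(P ∩ Q) ∩ R| = 5.7143.
|(P ∩ Q) △ R| = 28 + 60 − 11.4286 = 76.57.

76.57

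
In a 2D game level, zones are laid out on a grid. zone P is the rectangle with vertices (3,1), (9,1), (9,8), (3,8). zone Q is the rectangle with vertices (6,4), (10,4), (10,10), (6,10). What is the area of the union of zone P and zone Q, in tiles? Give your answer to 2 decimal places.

54.00

By inclusion–exclusion:
Individual areas: |zone P| = 42, |zone Q| = 24.
|zone P∩zone Q|: x∈[6,9], y∈[4,8] → 3·4 = 12.
|zone P ∪ zone Q| = 66 − 12 = 54.00.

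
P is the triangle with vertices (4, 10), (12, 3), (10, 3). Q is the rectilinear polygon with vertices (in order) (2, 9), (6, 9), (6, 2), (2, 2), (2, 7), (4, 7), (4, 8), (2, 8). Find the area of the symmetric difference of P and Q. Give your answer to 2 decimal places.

|P| = 7, |Q| = 26, |P∩Q| = 0.4405.
|P △ Q| = |P| + |Q| − 2·|P∩Q| = 7 + 26 − 0.881 = 32.12.

32.12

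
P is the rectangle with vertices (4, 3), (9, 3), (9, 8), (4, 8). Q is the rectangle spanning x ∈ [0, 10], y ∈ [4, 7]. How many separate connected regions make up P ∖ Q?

P ∖ Q splits into 2 disjoint pieces (area 5, area 5).

2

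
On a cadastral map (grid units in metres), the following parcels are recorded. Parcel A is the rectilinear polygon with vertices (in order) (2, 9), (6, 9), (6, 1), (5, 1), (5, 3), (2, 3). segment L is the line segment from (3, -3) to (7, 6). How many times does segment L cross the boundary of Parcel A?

2

The segment meets the boundary at (6,3.75), (5,1.5).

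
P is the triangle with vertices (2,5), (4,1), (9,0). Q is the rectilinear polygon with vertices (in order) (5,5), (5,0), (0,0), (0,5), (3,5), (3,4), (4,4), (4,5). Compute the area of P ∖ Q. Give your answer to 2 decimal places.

4.17

|P| = 9, |P∩Q| = 4.8286.
|P ∖ Q| = |P| − |P∩Q| = 9 − 4.8286 = 4.17.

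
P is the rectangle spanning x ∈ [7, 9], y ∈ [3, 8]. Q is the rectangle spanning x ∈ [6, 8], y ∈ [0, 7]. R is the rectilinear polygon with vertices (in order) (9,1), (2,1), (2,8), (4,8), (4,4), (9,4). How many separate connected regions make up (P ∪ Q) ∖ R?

2

(P ∪ Q) ∖ R splits into 2 disjoint pieces (area 11, area 2).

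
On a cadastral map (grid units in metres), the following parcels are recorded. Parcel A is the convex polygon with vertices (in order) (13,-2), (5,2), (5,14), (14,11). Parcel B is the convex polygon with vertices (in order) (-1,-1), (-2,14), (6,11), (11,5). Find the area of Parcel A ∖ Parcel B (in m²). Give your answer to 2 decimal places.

77.81

|Parcel A| = 108, |Parcel A∩Parcel B| = 30.1875.
|Parcel A ∖ Parcel B| = |Parcel A| − |Parcel A∩Parcel B| = 108 − 30.1875 = 77.81.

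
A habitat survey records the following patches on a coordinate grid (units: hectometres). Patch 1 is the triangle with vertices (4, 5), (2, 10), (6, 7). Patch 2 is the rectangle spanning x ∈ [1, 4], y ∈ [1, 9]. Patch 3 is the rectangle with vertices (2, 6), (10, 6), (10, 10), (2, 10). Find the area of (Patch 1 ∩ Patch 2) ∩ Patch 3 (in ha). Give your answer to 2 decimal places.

The region (Patch 1 ∩ Patch 2) ∩ Patch 3 is the polygon with vertices (3.333,9), (4,8.5), (4,6), (3.6,6), (2.4,9).
By the shoelace formula its area is 2.83.

2.83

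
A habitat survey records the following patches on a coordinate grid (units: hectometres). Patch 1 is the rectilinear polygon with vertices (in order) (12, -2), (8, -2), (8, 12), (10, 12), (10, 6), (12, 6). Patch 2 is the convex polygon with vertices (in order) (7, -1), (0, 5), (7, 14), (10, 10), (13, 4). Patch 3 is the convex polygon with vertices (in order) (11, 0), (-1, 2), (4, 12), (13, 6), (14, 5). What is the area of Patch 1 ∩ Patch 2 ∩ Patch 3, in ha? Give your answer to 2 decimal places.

23.11

The intersection is the polygon with vertices (10,6), (12,6), (12,3.167), (8.667,0.389), (8,0.5), (8,9.333), (10,8).
By the shoelace formula its area is 23.11.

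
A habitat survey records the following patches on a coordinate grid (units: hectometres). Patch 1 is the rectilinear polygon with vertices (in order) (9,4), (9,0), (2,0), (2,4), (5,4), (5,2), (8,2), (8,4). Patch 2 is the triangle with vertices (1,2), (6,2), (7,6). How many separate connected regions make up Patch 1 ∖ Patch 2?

2

Patch 1 ∖ Patch 2 splits into 2 disjoint pieces (area 16, area 1.3333).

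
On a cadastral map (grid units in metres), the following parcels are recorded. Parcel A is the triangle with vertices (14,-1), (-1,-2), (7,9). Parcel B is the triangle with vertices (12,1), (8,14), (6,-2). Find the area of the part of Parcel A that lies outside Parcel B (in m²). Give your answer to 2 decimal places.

|Parcel A| = 78.5, |Parcel A∩Parcel B| = 31.2263.
|Parcel A ∖ Parcel B| = |Parcel A| − |Parcel A∩Parcel B| = 78.5 − 31.2263 = 47.27.

47.27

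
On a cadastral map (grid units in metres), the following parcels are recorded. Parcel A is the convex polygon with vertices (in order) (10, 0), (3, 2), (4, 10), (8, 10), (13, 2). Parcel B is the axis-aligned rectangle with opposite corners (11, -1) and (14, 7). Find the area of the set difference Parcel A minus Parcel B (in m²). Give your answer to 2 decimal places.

|Parcel A| = 66, |Parcel A∩Parcel B| = 4.5333.
|Parcel A ∖ Parcel B| = |Parcel A| − |Parcel A∩Parcel B| = 66 − 4.5333 = 61.47.

61.47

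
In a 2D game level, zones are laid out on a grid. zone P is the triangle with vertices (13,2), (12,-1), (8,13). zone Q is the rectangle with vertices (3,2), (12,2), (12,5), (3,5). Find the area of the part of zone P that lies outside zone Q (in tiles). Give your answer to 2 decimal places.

|zone P| = 13, |zone P∩zone Q| = 3.7117.
|zone P ∖ zone Q| = |zone P| − |zone P∩zone Q| = 13 − 3.7117 = 9.29.

9.29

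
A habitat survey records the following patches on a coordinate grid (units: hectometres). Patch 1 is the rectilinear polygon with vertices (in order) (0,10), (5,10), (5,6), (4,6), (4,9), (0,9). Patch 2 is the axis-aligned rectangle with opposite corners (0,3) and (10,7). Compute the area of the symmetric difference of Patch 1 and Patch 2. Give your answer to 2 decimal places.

|Patch 1| = 8, |Patch 2| = 40, |Patch 1∩Patch 2| = 1.
|Patch 1 △ Patch 2| = |Patch 1| + |Patch 2| − 2·|Patch 1∩Patch 2| = 8 + 40 − 2 = 46.00.

46.00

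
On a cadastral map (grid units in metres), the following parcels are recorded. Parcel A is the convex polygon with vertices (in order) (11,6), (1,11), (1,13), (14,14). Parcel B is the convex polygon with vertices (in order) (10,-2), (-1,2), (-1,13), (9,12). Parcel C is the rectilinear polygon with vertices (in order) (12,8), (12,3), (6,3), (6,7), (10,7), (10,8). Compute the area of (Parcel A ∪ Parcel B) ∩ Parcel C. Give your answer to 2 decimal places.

The region (Parcel A ∪ Parcel B) ∩ Parcel C is the polygon with vertices (9.643,3), (6,3), (6,7), (10,7), (10,8), (11.75,8), (11,6), (9.37,6.815).
By the shoelace formula its area is 16.72.

16.72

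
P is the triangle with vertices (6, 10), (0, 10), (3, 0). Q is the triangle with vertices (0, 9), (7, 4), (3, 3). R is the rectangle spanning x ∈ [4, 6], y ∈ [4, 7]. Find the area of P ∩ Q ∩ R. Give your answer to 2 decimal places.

The intersection is the polygon with vertices (4.694,5.647), (4.2,4), (4,4), (4,6.143).
By the shoelace formula its area is 0.91.

0.91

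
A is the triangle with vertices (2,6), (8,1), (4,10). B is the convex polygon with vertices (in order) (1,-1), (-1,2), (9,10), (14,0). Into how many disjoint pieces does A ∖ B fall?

A ∖ B is a single connected region.

1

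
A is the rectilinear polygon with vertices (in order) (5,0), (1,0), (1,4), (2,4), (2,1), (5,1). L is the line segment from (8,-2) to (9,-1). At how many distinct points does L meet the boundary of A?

The segment lies entirely outside A and never meets its boundary.

0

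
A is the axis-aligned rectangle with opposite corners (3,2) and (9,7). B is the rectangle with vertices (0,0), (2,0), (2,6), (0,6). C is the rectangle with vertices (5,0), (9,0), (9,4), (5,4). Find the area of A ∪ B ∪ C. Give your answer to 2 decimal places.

50.00

By inclusion–exclusion:
Individual areas: |A| = 30, |B| = 12, |C| = 16.
|A∩B| = 0 (no overlap).
|A∩C|: x∈[5,9], y∈[2,4] → 4·2 = 8.
|B∩C| = 0 (no overlap).
|A∩B∩C| = 0.
|A ∪ B ∪ C| = 58 − 8 + 0 = 50.00.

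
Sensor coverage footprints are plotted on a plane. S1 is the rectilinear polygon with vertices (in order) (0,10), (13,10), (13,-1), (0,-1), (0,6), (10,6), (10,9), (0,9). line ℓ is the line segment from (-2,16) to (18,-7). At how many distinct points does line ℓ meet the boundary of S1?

4

The segment meets the boundary at (12.783,-1), (6.696,6), (4.087,9), (3.217,10).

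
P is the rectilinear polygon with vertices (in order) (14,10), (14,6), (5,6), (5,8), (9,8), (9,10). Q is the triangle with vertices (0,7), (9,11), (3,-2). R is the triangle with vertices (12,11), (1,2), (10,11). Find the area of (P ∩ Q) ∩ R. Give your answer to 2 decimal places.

1.88

The region (P ∩ Q) ∩ R is the polygon with vertices (7.615,8), (7.18,7.056), (5.889,6), (5,6), (7,8).
By the shoelace formula its area is 1.88.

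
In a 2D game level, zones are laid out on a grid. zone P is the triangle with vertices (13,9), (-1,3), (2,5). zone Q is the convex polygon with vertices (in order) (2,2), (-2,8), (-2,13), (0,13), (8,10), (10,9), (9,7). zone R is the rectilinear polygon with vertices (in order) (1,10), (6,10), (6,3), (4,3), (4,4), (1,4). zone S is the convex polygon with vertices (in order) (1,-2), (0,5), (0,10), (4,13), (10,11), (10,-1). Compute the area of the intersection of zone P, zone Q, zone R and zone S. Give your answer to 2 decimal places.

The intersection is the polygon with vertices (6,6.455), (6,6), (1.333,4), (1,4), (1,4.333), (2,5).
By the shoelace formula its area is 2.91.

2.91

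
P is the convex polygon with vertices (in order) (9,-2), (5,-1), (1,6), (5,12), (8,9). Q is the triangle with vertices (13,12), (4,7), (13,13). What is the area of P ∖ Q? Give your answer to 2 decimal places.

|P| = 67, |P∩Q| = 0.7714.
|P ∖ Q| = |P| − |P∩Q| = 67 − 0.7714 = 66.23.

66.23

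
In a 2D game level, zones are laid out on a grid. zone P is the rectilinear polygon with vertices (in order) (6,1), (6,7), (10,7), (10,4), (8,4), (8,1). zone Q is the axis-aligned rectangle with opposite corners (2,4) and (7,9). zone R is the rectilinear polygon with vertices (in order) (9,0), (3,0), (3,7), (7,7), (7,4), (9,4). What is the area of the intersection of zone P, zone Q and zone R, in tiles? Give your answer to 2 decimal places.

3.00

The intersection is the polygon with vertices (7,7), (7,4), (6,4), (6,7).
By the shoelace formula its area is 3.00.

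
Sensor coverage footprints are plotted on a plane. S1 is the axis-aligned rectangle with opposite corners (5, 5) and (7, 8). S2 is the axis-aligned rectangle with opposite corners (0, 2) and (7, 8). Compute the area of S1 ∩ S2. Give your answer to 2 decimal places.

6.00

|S1∩S2|: x∈[5,7], y∈[5,8] → 2·3 = 6.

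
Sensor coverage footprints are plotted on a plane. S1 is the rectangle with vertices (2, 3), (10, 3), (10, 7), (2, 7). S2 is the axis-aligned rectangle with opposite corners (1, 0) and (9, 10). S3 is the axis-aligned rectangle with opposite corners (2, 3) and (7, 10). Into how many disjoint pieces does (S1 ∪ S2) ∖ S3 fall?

(S1 ∪ S2) ∖ S3 is a single connected region.

1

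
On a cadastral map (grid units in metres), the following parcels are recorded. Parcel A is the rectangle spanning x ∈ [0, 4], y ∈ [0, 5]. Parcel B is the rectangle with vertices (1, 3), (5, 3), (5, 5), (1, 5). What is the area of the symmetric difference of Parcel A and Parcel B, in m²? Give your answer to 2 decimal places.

16.00

|Parcel A∩Parcel B|: x∈[1,4], y∈[3,5] → 3·2 = 6.
|Parcel A △ Parcel B| = |Parcel A| + |Parcel B| − 2·|Parcel A∩Parcel B| = 20 + 8 − 12 = 16.00.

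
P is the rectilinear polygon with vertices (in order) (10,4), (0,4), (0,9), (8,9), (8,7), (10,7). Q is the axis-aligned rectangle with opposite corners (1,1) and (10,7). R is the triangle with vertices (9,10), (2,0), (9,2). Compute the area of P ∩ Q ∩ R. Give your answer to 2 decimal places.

9.45

The intersection is the polygon with vertices (8,7), (9,7), (9,4), (4.8,4), (6.9,7).
By the shoelace formula its area is 9.45.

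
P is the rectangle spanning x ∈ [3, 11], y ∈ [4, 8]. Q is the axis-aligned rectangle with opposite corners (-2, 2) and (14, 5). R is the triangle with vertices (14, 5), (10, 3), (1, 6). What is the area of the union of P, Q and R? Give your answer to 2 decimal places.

72.86

By inclusion–exclusion:
Individual areas: |P| = 32, |Q| = 48, |R| = 15.
|P∩Q|: x∈[3,11], y∈[4,5] → 8·1 = 8.
|P∩R| = 9.641.
|Q∩R| = 10.
|P∩Q∩R| = 5.5.
|P ∪ Q ∪ R| = 95 − 27.641 + 5.5 = 72.86.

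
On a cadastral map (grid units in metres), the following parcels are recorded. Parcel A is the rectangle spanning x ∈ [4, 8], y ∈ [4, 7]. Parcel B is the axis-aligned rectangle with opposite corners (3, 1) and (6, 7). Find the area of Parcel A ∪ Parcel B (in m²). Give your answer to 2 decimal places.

24.00

By inclusion–exclusion:
Individual areas: |Parcel A| = 12, |Parcel B| = 18.
|Parcel A∩Parcel B|: x∈[4,6], y∈[4,7] → 2·3 = 6.
|Parcel A ∪ Parcel B| = 30 − 6 = 24.00.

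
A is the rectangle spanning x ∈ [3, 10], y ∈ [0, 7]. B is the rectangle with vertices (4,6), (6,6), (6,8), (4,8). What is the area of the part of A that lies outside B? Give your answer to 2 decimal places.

|A∩B|: x∈[4,6], y∈[6,7] → 2·1 = 2.
|A| = 49.
|A ∖ B| = |A| − |A∩B| = 49 − 2 = 47.00.

47.00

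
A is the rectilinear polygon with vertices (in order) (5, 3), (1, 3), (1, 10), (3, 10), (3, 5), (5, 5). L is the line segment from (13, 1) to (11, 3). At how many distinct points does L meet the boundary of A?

0

The segment lies entirely outside A and never meets its boundary.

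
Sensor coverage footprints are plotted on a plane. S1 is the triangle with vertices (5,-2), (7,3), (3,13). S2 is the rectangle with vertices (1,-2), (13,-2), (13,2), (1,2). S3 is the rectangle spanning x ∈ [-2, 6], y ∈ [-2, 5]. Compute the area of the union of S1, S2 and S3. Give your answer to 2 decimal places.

By inclusion–exclusion:
Individual areas: |S1| = 20, |S2| = 48, |S3| = 56.
|S1∩S2| = 4.2667.
|S1∩S3| = 9.0167.
|S2∩S3|: x∈[1,6], y∈[-2,2] → 5·4 = 20.
|S1∩S2∩S3| = 3.8167.
|S1 ∪ S2 ∪ S3| = 124 − 33.2833 + 3.8167 = 94.53.

94.53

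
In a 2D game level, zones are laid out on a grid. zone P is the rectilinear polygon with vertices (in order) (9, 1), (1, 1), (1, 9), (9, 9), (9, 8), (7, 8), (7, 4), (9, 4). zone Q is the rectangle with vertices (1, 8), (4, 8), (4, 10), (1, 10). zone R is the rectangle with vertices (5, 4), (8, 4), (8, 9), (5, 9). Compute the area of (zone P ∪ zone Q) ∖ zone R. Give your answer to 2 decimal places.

|zone P ∪ zone Q| = 59.
|(zone P ∪ zone Q) ∩ zone R| = 11.
|(zone P ∪ zone Q) ∖ zone R| = 59 − 11 = 48.00.

48.00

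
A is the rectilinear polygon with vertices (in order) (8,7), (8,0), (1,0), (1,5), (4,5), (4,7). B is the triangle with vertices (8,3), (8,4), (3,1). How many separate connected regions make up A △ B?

A △ B is a single connected region.

1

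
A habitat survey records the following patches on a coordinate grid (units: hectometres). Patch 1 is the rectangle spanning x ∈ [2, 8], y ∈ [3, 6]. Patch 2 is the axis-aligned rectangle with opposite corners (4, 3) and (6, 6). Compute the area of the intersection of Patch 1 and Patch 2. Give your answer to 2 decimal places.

6.00

|Patch 1∩Patch 2|: x∈[4,6], y∈[3,6] → 2·3 = 6.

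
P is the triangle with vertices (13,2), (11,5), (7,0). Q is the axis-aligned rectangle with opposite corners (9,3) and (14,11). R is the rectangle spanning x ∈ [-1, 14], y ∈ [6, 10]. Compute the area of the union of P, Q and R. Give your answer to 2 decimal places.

88.07

By inclusion–exclusion:
Individual areas: |P| = 11, |Q| = 40, |R| = 60.
|P∩Q| = 2.9333.
|P∩R| = 0.
|Q∩R|: x∈[9,14], y∈[6,10] → 5·4 = 20.
|P∩Q∩R| = 0.
|P ∪ Q ∪ R| = 111 − 22.9333 + 0 = 88.07.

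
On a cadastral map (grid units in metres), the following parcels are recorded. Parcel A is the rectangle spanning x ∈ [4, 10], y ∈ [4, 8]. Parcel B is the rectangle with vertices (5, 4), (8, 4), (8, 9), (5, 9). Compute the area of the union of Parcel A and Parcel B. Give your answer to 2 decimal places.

By inclusion–exclusion:
Individual areas: |Parcel A| = 24, |Parcel B| = 15.
|Parcel A∩Parcel B|: x∈[5,8], y∈[4,8] → 3·4 = 12.
|Parcel A ∪ Parcel B| = 39 − 12 = 27.00.

27.00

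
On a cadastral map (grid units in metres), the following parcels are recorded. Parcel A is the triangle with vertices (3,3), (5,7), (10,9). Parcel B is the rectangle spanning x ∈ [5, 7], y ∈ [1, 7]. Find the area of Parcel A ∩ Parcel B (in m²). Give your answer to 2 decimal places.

The intersection is the polygon with vertices (5,4.714), (5,7), (7,7), (7,6.429).
By the shoelace formula its area is 2.86.

2.86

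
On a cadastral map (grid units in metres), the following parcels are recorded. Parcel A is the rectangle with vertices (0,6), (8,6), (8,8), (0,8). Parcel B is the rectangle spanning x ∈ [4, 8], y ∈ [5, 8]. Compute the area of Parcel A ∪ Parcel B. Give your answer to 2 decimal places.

By inclusion–exclusion:
Individual areas: |Parcel A| = 16, |Parcel B| = 12.
|Parcel A∩Parcel B|: x∈[4,8], y∈[6,8] → 4·2 = 8.
|Parcel A ∪ Parcel B| = 28 − 8 = 20.00.

20.00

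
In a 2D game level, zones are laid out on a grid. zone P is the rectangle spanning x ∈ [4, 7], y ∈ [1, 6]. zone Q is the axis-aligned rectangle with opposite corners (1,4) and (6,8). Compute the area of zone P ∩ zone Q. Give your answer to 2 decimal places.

4.00

|zone P∩zone Q|: x∈[4,6], y∈[4,6] → 2·2 = 4.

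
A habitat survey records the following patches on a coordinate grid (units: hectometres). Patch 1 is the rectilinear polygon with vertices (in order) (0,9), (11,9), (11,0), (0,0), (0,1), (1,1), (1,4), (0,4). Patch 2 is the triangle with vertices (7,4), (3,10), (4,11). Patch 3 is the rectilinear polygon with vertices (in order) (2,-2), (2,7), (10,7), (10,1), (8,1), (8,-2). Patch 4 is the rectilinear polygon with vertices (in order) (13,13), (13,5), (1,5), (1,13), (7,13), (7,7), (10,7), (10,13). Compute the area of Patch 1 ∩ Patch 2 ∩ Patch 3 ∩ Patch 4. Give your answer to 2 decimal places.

The intersection is the polygon with vertices (5,7), (5.714,7), (6.571,5), (6.333,5).
By the shoelace formula its area is 0.95.

0.95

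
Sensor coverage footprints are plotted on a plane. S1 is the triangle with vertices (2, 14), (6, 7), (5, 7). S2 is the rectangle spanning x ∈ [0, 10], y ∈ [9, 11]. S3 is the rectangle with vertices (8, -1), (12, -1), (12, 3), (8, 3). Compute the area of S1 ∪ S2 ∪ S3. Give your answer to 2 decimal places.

38.36

By inclusion–exclusion:
Individual areas: |S1| = 3.5, |S2| = 20, |S3| = 16.
|S1∩S2| = 1.1429.
|S1∩S3| = 0.
|S2∩S3| = 0 (no overlap).
|S1∩S2∩S3| = 0.
|S1 ∪ S2 ∪ S3| = 39.5 − 1.1429 + 0 = 38.36.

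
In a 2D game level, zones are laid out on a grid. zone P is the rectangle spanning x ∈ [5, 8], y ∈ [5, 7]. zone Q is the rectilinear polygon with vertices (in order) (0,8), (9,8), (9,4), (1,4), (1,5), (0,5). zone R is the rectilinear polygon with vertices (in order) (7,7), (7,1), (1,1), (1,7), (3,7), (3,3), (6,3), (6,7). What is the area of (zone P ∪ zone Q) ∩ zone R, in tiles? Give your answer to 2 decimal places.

9.00

|zone P ∪ zone Q| = 35.
|(zone P ∪ zone Q) ∩ zone R| = 9.00.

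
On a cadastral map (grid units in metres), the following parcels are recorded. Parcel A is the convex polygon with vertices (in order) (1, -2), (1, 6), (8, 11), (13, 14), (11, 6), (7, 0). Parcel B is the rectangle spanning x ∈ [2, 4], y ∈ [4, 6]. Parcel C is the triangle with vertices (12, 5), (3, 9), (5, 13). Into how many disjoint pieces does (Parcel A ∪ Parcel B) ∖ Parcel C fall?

(Parcel A ∪ Parcel B) ∖ Parcel C splits into 2 disjoint pieces (area 64.2202, area 19.476).

2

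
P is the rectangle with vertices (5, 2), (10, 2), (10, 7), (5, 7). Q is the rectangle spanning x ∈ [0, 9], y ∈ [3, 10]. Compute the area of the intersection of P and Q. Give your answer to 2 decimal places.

16.00

|P∩Q|: x∈[5,9], y∈[3,7] → 4·4 = 16.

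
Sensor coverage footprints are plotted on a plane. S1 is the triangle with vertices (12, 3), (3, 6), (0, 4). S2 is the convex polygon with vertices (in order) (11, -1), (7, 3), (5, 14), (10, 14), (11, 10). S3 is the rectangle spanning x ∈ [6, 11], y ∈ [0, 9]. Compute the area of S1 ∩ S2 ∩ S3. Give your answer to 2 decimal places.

The intersection is the polygon with vertices (11,3.083), (6.923,3.423), (6.677,4.774), (11,3.333).
By the shoelace formula its area is 3.25.

3.25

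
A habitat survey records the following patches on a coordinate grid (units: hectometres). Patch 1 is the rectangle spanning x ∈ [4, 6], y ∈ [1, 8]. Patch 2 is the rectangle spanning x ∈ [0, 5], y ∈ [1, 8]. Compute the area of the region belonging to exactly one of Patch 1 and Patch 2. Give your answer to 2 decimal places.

35.00

|Patch 1∩Patch 2|: x∈[4,5], y∈[1,8] → 1·7 = 7.
|Patch 1 △ Patch 2| = |Patch 1| + |Patch 2| − 2·|Patch 1∩Patch 2| = 14 + 35 − 14 = 35.00.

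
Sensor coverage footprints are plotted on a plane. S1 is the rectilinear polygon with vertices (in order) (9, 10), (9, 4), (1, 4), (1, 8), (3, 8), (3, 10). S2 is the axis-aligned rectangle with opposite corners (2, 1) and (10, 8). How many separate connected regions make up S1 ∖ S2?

2

S1 ∖ S2 splits into 2 disjoint pieces (area 12, area 4).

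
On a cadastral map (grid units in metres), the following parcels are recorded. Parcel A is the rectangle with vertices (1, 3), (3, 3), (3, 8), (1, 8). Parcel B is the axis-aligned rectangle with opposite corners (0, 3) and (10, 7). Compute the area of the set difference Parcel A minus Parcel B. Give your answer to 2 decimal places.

|Parcel A∩Parcel B|: x∈[1,3], y∈[3,7] → 2·4 = 8.
|Parcel A| = 10.
|Parcel A ∖ Parcel B| = |Parcel A| − |Parcel A∩Parcel B| = 10 − 8 = 2.00.

2.00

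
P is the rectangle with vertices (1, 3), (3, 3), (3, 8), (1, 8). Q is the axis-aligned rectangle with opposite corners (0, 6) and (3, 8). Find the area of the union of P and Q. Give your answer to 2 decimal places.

12.00

By inclusion–exclusion:
Individual areas: |P| = 10, |Q| = 6.
|P∩Q|: x∈[1,3], y∈[6,8] → 2·2 = 4.
|P ∪ Q| = 16 − 4 = 12.00.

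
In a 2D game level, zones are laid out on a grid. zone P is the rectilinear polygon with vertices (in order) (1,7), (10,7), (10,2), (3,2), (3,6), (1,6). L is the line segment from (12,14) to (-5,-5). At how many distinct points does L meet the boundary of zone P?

2

The segment meets the boundary at (3,3.941), (5.737,7).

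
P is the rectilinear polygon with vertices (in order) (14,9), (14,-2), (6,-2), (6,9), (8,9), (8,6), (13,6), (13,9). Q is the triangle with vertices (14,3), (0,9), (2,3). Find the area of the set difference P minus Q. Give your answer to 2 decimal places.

|P| = 73, |P∩Q| = 13.7143.
|P ∖ Q| = |P| − |P∩Q| = 73 − 13.7143 = 59.29.

59.29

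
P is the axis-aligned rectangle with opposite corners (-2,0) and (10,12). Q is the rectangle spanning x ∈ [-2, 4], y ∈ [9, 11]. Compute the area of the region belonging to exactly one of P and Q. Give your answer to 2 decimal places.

|P∩Q|: x∈[-2,4], y∈[9,11] → 6·2 = 12.
|P △ Q| = |P| + |Q| − 2·|P∩Q| = 144 + 12 − 24 = 132.00.

132.00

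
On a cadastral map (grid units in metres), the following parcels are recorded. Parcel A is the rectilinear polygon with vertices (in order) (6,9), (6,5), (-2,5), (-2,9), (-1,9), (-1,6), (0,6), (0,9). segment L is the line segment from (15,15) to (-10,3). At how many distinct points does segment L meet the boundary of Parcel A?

The segment meets the boundary at (-2,6.84), (-1,7.32), (0,7.8), (2.5,9).

4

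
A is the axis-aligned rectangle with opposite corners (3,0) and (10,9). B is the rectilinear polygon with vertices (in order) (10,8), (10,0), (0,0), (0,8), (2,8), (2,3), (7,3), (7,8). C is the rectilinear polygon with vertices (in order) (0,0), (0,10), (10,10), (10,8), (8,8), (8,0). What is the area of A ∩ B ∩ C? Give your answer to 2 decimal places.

20.00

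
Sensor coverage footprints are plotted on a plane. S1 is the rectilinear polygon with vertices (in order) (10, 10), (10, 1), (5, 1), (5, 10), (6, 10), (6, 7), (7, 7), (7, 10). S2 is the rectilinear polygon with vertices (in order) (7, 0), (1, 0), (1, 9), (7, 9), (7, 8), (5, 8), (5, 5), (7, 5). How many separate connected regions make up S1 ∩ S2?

S1 ∩ S2 splits into 2 disjoint pieces (area 8, area 1).

2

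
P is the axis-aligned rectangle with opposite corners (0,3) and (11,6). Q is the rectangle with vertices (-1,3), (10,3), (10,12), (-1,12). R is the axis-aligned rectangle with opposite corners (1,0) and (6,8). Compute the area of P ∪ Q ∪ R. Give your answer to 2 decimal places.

By inclusion–exclusion:
Individual areas: |P| = 33, |Q| = 99, |R| = 40.
|P∩Q|: x∈[0,10], y∈[3,6] → 10·3 = 30.
|P∩R|: x∈[1,6], y∈[3,6] → 5·3 = 15.
|Q∩R|: x∈[1,6], y∈[3,8] → 5·5 = 25.
|P∩Q∩R| = 15.
|P ∪ Q ∪ R| = 172 − 70 + 15 = 117.00.

117.00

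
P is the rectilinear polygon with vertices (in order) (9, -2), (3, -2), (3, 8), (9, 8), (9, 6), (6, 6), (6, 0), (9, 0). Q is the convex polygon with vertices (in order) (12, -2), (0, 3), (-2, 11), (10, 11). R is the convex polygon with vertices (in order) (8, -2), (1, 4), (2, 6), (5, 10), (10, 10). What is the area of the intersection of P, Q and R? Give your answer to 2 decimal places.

26.38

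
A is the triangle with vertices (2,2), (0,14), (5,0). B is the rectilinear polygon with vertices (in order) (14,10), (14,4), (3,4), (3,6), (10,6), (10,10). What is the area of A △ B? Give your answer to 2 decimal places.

53.09

|A| = 16, |B| = 38, |A∩B| = 0.4571.
|A △ B| = |A| + |B| − 2·|A∩B| = 16 + 38 − 0.9143 = 53.09.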